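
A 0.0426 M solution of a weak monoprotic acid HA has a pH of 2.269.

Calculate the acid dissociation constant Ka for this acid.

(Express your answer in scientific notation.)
K_a = 7.78e-04

[H⁺] = 10^(−pH) = 10^(−2.269) = 5.383e-03 M. For HA ⇌ H⁺ + A⁻, Ka = x²/(C − x) = (5.383e-03)²/(0.0426 − 5.383e-03) = 7.78e-04.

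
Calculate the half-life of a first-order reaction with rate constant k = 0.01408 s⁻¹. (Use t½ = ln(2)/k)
49.23 s

t½ = ln(2)/k = 0.6931/0.01408 = 49.23 s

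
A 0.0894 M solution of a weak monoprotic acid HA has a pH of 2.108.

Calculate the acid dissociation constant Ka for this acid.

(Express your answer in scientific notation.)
K_a = 7.45e-04

[H⁺] = 10^(−pH) = 10^(−2.108) = 7.798e-03 M. For HA ⇌ H⁺ + A⁻, Ka = x²/(C − x) = (7.798e-03)²/(0.0894 − 7.798e-03) = 7.45e-04.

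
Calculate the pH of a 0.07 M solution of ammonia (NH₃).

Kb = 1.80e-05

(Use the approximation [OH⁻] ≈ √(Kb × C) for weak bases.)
pH = 11.05

[OH⁻] = √(Kb × C) = √(1.80e-05 × 0.07) = 1.1225e-03. pOH = 2.95, pH = 14 - pOH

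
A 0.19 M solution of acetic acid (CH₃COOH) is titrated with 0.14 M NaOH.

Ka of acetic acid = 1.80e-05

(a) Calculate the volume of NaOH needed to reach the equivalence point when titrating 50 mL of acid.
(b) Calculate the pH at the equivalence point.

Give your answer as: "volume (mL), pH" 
V = 67.9 mL, pH = 8.83

(a) At equivalence: moles acid = moles base.
moles acid = 0.19 × 0.05 = 0.0095 mol; V_NaOH = 0.0095/0.14 = 0.06786 L = 67.9 mL.
(b) At equivalence, all acid → conjugate base A⁻ at [A⁻] = 0.0095/0.1179 = 0.08061 M.
Kb = Kw/Ka = 1.0e-14/1.80e-05 = 5.556e-10; [OH⁻] = √(Kb·[A⁻]) = 6.692e-06; pOH = 5.17; pH = 14 − pOH = 8.83.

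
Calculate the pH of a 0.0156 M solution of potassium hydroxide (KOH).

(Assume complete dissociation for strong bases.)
pH = 12.19

[OH⁻] = 0.0156 M for strong base. pOH = -log[OH⁻] = 1.81, pH = 14 - pOH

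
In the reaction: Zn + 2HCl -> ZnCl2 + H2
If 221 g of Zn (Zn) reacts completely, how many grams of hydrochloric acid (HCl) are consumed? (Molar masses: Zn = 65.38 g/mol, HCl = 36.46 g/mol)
Moles of Zn = 221 g ÷ 65.38 g/mol = 3.38024 mol
Mole ratio: 2 mol HCl / 1 mol Zn
Moles of HCl = 3.38024 × (2/1) = 6.76048 mol
Mass of HCl = 6.76048 mol × 36.46 g/mol = 246.5 g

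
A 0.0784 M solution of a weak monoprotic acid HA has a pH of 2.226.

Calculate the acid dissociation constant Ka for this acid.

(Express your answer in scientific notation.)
K_a = 4.87e-04

[H⁺] = 10^(−pH) = 10^(−2.226) = 5.943e-03 M. For HA ⇌ H⁺ + A⁻, Ka = x²/(C − x) = (5.943e-03)²/(0.0784 − 5.943e-03) = 4.87e-04.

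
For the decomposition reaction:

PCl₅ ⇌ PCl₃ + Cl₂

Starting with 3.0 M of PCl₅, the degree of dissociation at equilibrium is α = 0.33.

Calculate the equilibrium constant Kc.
K_c = 0.4876

x = α·[A]₀ = 0.33 × 3.0 = 0.99 M dissociated.
At eq: [PCl₅] = 3.0 − 0.99 = 2.01 M; [PCl₃] = [Cl₂] = x = 0.99 M.
Kc = [PCl₃][Cl₂]/[PCl₅] = (0.99)²/2.01 = 0.4876.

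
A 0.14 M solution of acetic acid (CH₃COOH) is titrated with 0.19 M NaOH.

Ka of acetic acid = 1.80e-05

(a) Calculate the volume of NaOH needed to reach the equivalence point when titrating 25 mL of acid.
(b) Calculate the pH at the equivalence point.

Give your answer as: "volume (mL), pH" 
V = 18.4 mL, pH = 8.83

(a) At equivalence: moles acid = moles base.
moles acid = 0.14 × 0.025 = 0.0035 mol; V_NaOH = 0.0035/0.19 = 0.01842 L = 18.4 mL.
(b) At equivalence, all acid → conjugate base A⁻ at [A⁻] = 0.0035/0.04342 = 0.08061 M.
Kb = Kw/Ka = 1.0e-14/1.80e-05 = 5.556e-10; [OH⁻] = √(Kb·[A⁻]) = 6.692e-06; pOH = 5.17; pH = 14 − pOH = 8.83.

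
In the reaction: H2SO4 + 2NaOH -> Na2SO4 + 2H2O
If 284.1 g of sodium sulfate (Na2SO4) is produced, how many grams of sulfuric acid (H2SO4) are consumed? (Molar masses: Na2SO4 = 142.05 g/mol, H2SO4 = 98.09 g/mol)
Moles of Na2SO4 = 284.1 g ÷ 142.05 g/mol = 2 mol
Mole ratio: 1 mol H2SO4 / 1 mol Na2SO4
Moles of H2SO4 = 2 × (1/1) = 2 mol
Mass of H2SO4 = 2 mol × 98.09 g/mol = 196.2 g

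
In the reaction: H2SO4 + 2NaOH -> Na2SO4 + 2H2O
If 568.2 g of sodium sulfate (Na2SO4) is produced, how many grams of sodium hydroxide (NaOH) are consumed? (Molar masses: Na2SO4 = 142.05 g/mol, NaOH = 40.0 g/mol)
Moles of Na2SO4 = 568.2 g ÷ 142.05 g/mol = 4 mol
Mole ratio: 2 mol NaOH / 1 mol Na2SO4
Moles of NaOH = 4 × (2/1) = 8 mol
Mass of NaOH = 8 mol × 40.0 g/mol = 320 g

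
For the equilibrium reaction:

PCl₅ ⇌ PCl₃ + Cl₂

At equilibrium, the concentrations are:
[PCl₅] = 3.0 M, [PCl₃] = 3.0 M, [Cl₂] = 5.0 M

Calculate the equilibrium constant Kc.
K_c = 5.0000

Kc = ([PCl₃] × [Cl₂]) / ([PCl₅])
   = ((3.0)·(5.0)) / ((3.0))
   = 15 / 3 = 5.0000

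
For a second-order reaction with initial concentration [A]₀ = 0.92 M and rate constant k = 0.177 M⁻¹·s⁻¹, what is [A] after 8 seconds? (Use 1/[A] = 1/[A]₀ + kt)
0.3995 M

1/[A] = 1/[A]₀ + k·t = 1/0.92 + (0.177)·(8) = 1.0870 + 1.4160 = 2.5030
[A] = 1/2.5030 = 0.3995 M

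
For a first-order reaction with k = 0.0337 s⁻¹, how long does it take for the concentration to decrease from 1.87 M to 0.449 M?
42.33 s

From ln[A] = ln[A]₀ - k·t: t = ln([A]₀/[A])/k = ln(1.87/0.449)/0.0337 = ln(4.1648)/0.0337 = 1.4267/0.0337 = 42.33 s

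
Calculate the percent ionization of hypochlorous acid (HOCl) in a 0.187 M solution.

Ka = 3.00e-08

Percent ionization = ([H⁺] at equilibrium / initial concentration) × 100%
Percent ionization = 0.04%

Let x = [H⁺]. Ka = x²/(C - x) ⇒ x² + (3.00e-08)x - (3.00e-08)(0.187) = 0. x = 7.4885e-05. Percent = (7.4885e-05/0.187) × 100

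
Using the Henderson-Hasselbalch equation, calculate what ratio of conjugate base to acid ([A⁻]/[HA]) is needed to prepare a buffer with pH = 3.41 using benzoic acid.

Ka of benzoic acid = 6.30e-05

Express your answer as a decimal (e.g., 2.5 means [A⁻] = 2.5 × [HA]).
[A⁻]/[HA] = 0.162

pKa = −log(6.30e-05) = 4.2007. pH = pKa + log([A⁻]/[HA]). 3.41 = 4.2007 + log(ratio). log(ratio) = 3.41 − 4.2007 = -0.7907. ratio = 10^(-0.7907) = 0.162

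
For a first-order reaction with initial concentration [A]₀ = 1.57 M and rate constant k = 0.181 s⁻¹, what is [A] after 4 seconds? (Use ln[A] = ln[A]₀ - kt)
0.7612 M

ln[A] = ln[A]₀ - k·t = ln(1.57) - (0.181)·(4) = 0.4511 - 0.7240 = -0.2729
[A] = e^(-0.2729) = 0.7612 M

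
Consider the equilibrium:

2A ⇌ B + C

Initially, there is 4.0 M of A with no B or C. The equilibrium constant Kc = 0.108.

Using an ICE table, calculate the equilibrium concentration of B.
[B] = 0.793 M

ICE: [A] = 4.0 − 2x, [B] = [C] = x.
Kc = x²/(4.0 − 2x)² = 0.108 ⇒ √Kc = x/(4.0 − 2x).
x = √0.108·4.0/(1 + 2√0.108) = 0.32863·4.0/1.6573 = 0.79319.
[B] = x = 0.793 M.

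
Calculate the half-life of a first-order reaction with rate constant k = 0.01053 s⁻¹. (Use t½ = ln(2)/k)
65.83 s

t½ = ln(2)/k = 0.6931/0.01053 = 65.83 s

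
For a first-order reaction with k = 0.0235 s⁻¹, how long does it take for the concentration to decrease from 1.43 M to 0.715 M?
29.50 s

From ln[A] = ln[A]₀ - k·t: t = ln([A]₀/[A])/k = ln(1.43/0.715)/0.0235 = ln(2.0000)/0.0235 = 0.6931/0.0235 = 29.50 s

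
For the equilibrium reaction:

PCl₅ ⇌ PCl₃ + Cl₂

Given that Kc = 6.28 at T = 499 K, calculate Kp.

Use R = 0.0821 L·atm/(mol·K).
K_p = 257.2784

Δn = (moles gaseous products) − (moles gaseous reactants) = 1
T = 499 K; RT = 0.0821 × 499 = 40.9679
Kp = Kc·(RT)^Δn = 6.28 × (40.9679)^1 = 6.28 × 40.9679 = 257.2784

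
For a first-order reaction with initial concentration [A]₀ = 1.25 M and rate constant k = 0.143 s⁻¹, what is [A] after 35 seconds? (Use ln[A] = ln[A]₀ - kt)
0.0084 M

ln[A] = ln[A]₀ - k·t = ln(1.25) - (0.143)·(35) = 0.2231 - 5.0050 = -4.7819
[A] = e^(-4.7819) = 0.0084 M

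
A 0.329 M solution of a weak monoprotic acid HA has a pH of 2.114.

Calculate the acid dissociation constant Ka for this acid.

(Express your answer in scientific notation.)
K_a = 1.84e-04

[H⁺] = 10^(−pH) = 10^(−2.114) = 7.691e-03 M. For HA ⇌ H⁺ + A⁻, Ka = x²/(C − x) = (7.691e-03)²/(0.329 − 7.691e-03) = 1.84e-04.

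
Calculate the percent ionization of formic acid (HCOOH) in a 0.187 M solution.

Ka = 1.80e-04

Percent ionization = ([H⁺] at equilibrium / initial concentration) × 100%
Percent ionization = 3.05%

Let x = [H⁺]. Ka = x²/(C - x) ⇒ x² + (1.80e-04)x - (1.80e-04)(0.187) = 0. x = 5.7124e-03. Percent = (5.7124e-03/0.187) × 100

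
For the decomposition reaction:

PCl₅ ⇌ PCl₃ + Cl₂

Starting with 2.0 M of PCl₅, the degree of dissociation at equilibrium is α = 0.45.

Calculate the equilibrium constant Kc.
K_c = 0.7364

x = α·[A]₀ = 0.45 × 2.0 = 0.9 M dissociated.
At eq: [PCl₅] = 2.0 − 0.9 = 1.1 M; [PCl₃] = [Cl₂] = x = 0.9 M.
Kc = [PCl₃][Cl₂]/[PCl₅] = (0.9)²/1.1 = 0.7364.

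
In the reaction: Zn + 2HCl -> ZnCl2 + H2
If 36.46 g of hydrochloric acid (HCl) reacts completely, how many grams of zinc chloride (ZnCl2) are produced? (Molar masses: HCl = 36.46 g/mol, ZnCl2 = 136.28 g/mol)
Moles of HCl = 36.46 g ÷ 36.46 g/mol = 1 mol
Mole ratio: 1 mol ZnCl2 / 2 mol HCl
Moles of ZnCl2 = 1 × (1/2) = 0.5 mol
Mass of ZnCl2 = 0.5 mol × 136.28 g/mol = 68.14 g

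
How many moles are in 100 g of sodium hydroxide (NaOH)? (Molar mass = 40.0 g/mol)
Moles = 100 g ÷ 40.0 g/mol = 2.5 mol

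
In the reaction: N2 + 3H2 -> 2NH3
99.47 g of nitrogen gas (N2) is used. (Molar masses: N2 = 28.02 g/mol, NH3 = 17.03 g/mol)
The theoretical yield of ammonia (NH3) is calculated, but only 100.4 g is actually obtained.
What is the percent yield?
Moles of N2 = 99.47 g ÷ 28.02 g/mol = 3.54996 mol
Mole ratio: 2 mol NH3 / 1 mol N2
Moles of NH3 = 3.54996 × (2/1) = 7.09993 mol
Theoretical yield = 7.09993 mol × 17.03 g/mol = 120.91 g
Actual yield = 100.4 g
Percent yield = (100.4 / 120.91) × 100% = 83.0%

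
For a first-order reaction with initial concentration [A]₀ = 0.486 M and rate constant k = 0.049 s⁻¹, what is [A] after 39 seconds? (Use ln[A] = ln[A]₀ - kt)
0.0719 M

ln[A] = ln[A]₀ - k·t = ln(0.486) - (0.049)·(39) = -0.7215 - 1.9110 = -2.6325
[A] = e^(-2.6325) = 0.0719 M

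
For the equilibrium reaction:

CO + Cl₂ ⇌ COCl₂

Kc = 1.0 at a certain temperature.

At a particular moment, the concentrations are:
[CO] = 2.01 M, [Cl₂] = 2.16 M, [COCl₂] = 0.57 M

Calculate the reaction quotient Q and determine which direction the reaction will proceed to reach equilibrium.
Q = 0.131, Q < K, reaction proceeds forward (toward products)

Q = ([COCl₂]) / ([CO] × [Cl₂])
  = ((0.57)) / ((2.01)·(2.16)) = 0.57/4.3416 = 0.1313
Since Q = 0.1313 < Kc = 1.0, the reaction proceeds forward (toward products) to reach equilibrium.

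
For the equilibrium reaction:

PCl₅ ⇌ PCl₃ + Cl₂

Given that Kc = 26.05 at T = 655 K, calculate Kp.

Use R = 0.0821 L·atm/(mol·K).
K_p = 1.40e+03

Δn = (moles gaseous products) − (moles gaseous reactants) = 1
T = 655 K; RT = 0.0821 × 655 = 53.7755
Kp = Kc·(RT)^Δn = 26.05 × (53.7755)^1 = 26.05 × 53.7755 = 1.40e+03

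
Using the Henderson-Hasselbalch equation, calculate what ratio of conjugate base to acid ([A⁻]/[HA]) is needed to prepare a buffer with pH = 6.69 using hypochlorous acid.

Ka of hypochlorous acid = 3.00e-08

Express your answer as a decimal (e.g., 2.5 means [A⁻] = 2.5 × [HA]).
[A⁻]/[HA] = 0.147

pKa = −log(3.00e-08) = 7.5229. pH = pKa + log([A⁻]/[HA]). 6.69 = 7.5229 + log(ratio). log(ratio) = 6.69 − 7.5229 = -0.8329. ratio = 10^(-0.8329) = 0.147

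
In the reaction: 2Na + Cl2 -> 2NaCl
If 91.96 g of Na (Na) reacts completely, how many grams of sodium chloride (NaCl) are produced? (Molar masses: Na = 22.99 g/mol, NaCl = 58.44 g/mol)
Moles of Na = 91.96 g ÷ 22.99 g/mol = 4 mol
Mole ratio: 2 mol NaCl / 2 mol Na
Moles of NaCl = 4 × (2/2) = 4 mol
Mass of NaCl = 4 mol × 58.44 g/mol = 233.8 g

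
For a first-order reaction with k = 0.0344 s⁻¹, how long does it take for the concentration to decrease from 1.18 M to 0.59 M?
20.15 s

From ln[A] = ln[A]₀ - k·t: t = ln([A]₀/[A])/k = ln(1.18/0.59)/0.0344 = ln(2.0000)/0.0344 = 0.6931/0.0344 = 20.15 s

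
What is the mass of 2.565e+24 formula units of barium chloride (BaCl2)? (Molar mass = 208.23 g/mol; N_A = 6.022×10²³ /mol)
Moles = 2.565e+24 ÷ 6.022×10²³ = 4.25938 mol
Mass = 4.25938 mol × 208.23 g/mol = 886.9 g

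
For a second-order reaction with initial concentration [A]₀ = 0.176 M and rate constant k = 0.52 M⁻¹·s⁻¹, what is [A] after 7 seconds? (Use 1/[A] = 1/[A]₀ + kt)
0.1073 M

1/[A] = 1/[A]₀ + k·t = 1/0.176 + (0.52)·(7) = 5.6818 + 3.6400 = 9.3218
[A] = 1/9.3218 = 0.1073 M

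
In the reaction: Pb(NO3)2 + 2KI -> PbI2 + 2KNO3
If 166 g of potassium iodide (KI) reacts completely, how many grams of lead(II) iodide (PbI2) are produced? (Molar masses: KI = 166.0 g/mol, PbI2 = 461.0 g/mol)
Moles of KI = 166 g ÷ 166.0 g/mol = 1 mol
Mole ratio: 1 mol PbI2 / 2 mol KI
Moles of PbI2 = 1 × (1/2) = 0.5 mol
Mass of PbI2 = 0.5 mol × 461.0 g/mol = 230.5 g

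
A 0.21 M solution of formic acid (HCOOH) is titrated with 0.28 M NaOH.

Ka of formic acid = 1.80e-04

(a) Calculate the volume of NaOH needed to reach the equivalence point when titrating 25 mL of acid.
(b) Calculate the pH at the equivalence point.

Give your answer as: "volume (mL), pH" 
V = 18.8 mL, pH = 8.41

(a) At equivalence: moles acid = moles base.
moles acid = 0.21 × 0.025 = 0.00525 mol; V_NaOH = 0.00525/0.28 = 0.01875 L = 18.8 mL.
(b) At equivalence, all acid → conjugate base A⁻ at [A⁻] = 0.00525/0.04375 = 0.12 M.
Kb = Kw/Ka = 1.0e-14/1.80e-04 = 5.556e-11; [OH⁻] = √(Kb·[A⁻]) = 2.582e-06; pOH = 5.59; pH = 14 − pOH = 8.41.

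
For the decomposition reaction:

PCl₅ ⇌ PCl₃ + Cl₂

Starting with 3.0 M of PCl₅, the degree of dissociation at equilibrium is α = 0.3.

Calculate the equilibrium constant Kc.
K_c = 0.3857

x = α·[A]₀ = 0.3 × 3.0 = 0.9 M dissociated.
At eq: [PCl₅] = 3.0 − 0.9 = 2.1 M; [PCl₃] = [Cl₂] = x = 0.9 M.
Kc = [PCl₃][Cl₂]/[PCl₅] = (0.9)²/2.1 = 0.3857.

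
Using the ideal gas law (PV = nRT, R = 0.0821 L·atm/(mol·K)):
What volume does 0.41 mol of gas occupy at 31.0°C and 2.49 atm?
T = 31.0°C + 273.15 = 304.15 K
V = nRT/P = (0.41 × 0.0821 × 304.15) / 2.49
V = 4.11 L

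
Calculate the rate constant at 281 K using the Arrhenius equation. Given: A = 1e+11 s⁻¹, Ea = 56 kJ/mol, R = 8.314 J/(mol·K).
3.89e+00 s⁻¹

k = A·exp(-Ea/(R·T)) = 1e+11·exp(-56000/(8.314·281)) = 1e+11·exp(-23.9702) = 1e+11·3.8893e-11 = 3.89e+00 s⁻¹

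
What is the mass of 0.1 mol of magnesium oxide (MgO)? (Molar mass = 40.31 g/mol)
Mass = 0.1 mol × 40.31 g/mol = 4.031 g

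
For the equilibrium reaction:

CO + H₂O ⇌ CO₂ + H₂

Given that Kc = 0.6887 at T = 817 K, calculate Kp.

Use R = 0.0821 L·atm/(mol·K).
K_p = 0.6887

Δn = (moles gaseous products) − (moles gaseous reactants) = 0
T = 817 K; RT = 0.0821 × 817 = 67.0757
Kp = Kc·(RT)^Δn = 0.6887 × (67.0757)^0 = 0.6887 × 1 = 0.6887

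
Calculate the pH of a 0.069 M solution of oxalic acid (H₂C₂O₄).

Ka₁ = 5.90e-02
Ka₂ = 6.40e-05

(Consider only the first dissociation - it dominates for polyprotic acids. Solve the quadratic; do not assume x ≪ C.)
pH = 1.39

x² + Ka₁·x − Ka₁·C = 0 with Ka₁ = 5.90e-02, C = 0.069.
x = (−Ka₁ + √(Ka₁² + 4·Ka₁·C))/2 = 4.0794e-02 M, so pH = 1.39.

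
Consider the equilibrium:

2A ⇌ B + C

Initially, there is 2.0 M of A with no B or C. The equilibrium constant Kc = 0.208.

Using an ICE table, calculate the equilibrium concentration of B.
[B] = 0.477 M

ICE: [A] = 2.0 − 2x, [B] = [C] = x.
Kc = x²/(2.0 − 2x)² = 0.208 ⇒ √Kc = x/(2.0 − 2x).
x = √0.208·2.0/(1 + 2√0.208) = 0.45607·2.0/1.9121 = 0.47703.
[B] = x = 0.477 M.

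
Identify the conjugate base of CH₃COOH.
Conjugate base: CH₃COO⁻

Conjugate acid-base pairs differ by one H⁺. Ka × Kb = Kw for a conjugate pair.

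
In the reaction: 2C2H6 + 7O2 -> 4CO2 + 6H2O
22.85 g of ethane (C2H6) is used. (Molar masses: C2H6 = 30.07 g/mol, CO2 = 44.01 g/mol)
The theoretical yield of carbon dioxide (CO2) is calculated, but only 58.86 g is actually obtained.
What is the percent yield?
Moles of C2H6 = 22.85 g ÷ 30.07 g/mol = 0.759894 mol
Mole ratio: 4 mol CO2 / 2 mol C2H6
Moles of CO2 = 0.759894 × (4/2) = 1.51979 mol
Theoretical yield = 1.51979 mol × 44.01 g/mol = 66.886 g
Actual yield = 58.86 g
Percent yield = (58.86 / 66.886) × 100% = 88.0%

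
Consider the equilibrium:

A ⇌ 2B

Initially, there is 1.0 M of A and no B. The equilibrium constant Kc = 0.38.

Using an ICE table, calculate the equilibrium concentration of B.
[B] = 0.529 M

ICE: [A] = 1.0 − x, [B] = 2x.
Kc = (2x)²/(1.0 − x) = 0.38 ⇒ 4x² + 0.38x − 0.38 = 0.
x = (−0.38 + √(0.38² + 4·4·0.38))/(2·4) = (−0.38 + √6.2244)/8 = 0.26436.
[B] = 2x = 0.529 M.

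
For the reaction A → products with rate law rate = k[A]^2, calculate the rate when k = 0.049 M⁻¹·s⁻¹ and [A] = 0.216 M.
0.002286 M/s

rate = k·[A]^2 = 0.049·(0.216)^2 = 0.049·0.046656 = 0.002286 M/s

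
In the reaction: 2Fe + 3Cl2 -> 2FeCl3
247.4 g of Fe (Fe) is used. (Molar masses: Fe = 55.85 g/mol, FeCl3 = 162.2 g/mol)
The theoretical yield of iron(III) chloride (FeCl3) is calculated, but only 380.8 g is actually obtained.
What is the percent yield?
Moles of Fe = 247.4 g ÷ 55.85 g/mol = 4.42972 mol
Mole ratio: 2 mol FeCl3 / 2 mol Fe
Moles of FeCl3 = 4.42972 × (2/2) = 4.42972 mol
Theoretical yield = 4.42972 mol × 162.2 g/mol = 718.5 g
Actual yield = 380.8 g
Percent yield = (380.8 / 718.5) × 100% = 53.0%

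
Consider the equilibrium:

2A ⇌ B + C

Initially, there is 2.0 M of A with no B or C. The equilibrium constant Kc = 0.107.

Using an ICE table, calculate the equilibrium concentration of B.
[B] = 0.395 M

ICE: [A] = 2.0 − 2x, [B] = [C] = x.
Kc = x²/(2.0 − 2x)² = 0.107 ⇒ √Kc = x/(2.0 − 2x).
x = √0.107·2.0/(1 + 2√0.107) = 0.32711·2.0/1.6542 = 0.39548.
[B] = x = 0.395 M.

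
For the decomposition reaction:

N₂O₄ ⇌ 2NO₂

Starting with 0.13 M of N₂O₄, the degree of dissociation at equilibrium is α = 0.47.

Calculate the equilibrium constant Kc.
K_c = 0.2167

x = α·[A]₀ = 0.47 × 0.13 = 0.0611 M dissociated.
At eq: [N₂O₄] = 0.13 − 0.0611 = 0.0689 M; [NO₂] = 2x = 0.1222 M.
Kc = [NO₂]²/[N₂O₄] = (0.1222)²/0.0689 = 0.2167.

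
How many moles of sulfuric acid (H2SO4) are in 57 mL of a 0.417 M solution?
Moles = Molarity × Volume (L)
Moles = 0.417 M × 0.057 L = 0.02377 mol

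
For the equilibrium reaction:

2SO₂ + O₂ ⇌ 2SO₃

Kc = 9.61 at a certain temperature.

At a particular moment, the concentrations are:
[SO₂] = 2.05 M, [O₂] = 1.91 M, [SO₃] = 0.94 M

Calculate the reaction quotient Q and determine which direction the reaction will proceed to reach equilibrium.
Q = 0.110, Q < K, reaction proceeds forward (toward products)

Q = ([SO₃]^2) / ([SO₂]^2 × [O₂])
  = ((0.94)^2) / ((2.05)^2·(1.91)) = 0.8836/8.0268 = 0.1101
Since Q = 0.1101 < Kc = 9.61, the reaction proceeds forward (toward products) to reach equilibrium.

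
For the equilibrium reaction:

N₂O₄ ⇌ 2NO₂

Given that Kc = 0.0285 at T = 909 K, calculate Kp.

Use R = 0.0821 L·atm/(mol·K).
K_p = 2.1269

Δn = (moles gaseous products) − (moles gaseous reactants) = 1
T = 909 K; RT = 0.0821 × 909 = 74.6289
Kp = Kc·(RT)^Δn = 0.0285 × (74.6289)^1 = 0.0285 × 74.6289 = 2.1269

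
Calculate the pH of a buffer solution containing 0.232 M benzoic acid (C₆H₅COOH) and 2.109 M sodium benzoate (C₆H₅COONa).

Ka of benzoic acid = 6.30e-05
pH = 5.16

pKa = -log(6.30e-05) = 4.20. pH = pKa + log([A⁻]/[HA]) = 4.20 + log(2.109/0.232)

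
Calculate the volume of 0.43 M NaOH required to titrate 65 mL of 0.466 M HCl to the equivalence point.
V_{base} = 70.4 mL

At equivalence: moles acid = moles base.
moles HCl = 0.466 M × 0.065 L = 0.03029 mol
V_NaOH = 0.03029 mol ÷ 0.43 M = 0.07044 L = 70.4 mL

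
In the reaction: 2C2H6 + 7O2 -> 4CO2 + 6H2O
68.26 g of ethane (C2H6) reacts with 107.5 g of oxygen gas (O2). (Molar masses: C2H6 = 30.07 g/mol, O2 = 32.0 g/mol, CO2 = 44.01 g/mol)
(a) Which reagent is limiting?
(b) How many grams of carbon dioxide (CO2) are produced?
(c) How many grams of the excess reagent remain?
(a) O2, (b) 84.48 g, (c) 39.4 g

Moles of C2H6 = 68.26 g ÷ 30.07 g/mol = 2.27004 mol
Moles of O2 = 107.5 g ÷ 32.0 g/mol = 3.35938 mol
Moles ÷ coefficient: C2H6: 2.27004/2 = 1.135, O2: 3.35938/7 = 0.4799
(a) O2 has the smaller value, so O2 is the limiting reagent.
(b) Moles of CO2 = 3.35938 mol O2 × (4/7) = 1.91964 mol; mass = 1.91964 mol × 44.01 g/mol = 84.48 g
(c) C2H6 consumed = 3.35938 × (2/7) = 0.959821 mol; remaining = 2.27004 − 0.959821 = 1.31022 mol; mass = 1.31022 mol × 30.07 g/mol = 39.4 g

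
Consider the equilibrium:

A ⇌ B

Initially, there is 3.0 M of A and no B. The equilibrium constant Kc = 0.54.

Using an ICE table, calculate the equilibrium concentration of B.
[B] = 1.052 M

ICE: [A] = 3.0 − x, [B] = x.
Kc = x/(3.0 − x) = 0.54 ⇒ x = 0.54·3.0/(1 + 0.54) = 1.62/1.54 = 1.052.
[B] = x = 1.052 M.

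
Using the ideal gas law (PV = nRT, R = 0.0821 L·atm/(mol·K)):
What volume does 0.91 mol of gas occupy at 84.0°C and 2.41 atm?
T = 84.0°C + 273.15 = 357.15 K
V = nRT/P = (0.91 × 0.0821 × 357.15) / 2.41
V = 11.07 L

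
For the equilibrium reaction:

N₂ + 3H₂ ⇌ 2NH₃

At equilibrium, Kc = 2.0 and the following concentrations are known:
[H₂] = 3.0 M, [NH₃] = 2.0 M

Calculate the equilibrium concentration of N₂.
[N₂] = 0.0741 M

Kc = ([NH₃]^2) / ([N₂] × [H₂]^3) = 2.0
[N₂]^1 = (product terms)/(Kc · other reactant terms) = 4 / (2.0 · 27) = 0.074074
[N₂] = 0.0741 M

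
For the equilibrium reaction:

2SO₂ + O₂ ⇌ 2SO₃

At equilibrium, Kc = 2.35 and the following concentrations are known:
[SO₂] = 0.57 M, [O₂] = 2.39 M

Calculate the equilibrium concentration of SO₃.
[SO₃] = 1.3509 M

Kc = ([SO₃]^2) / ([SO₂]^2 × [O₂]) = 2.35
[SO₃]^2 = Kc · (reactant terms)/(other product terms) = 2.35 · 0.77651 / 1 = 1.8248
[SO₃] = (1.8248)^(1/2) = 1.3509 M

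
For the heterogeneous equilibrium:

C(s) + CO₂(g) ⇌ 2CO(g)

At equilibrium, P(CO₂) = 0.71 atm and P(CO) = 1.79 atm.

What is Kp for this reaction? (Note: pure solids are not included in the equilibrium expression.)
K_p = 4.513

Solid C is excluded.
Kp = P(CO)²/P(CO₂) = (1.79)²/0.71 = 3.204/0.71 = 4.513.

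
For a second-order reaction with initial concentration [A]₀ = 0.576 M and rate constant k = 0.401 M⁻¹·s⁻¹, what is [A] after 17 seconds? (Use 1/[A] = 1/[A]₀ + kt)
0.1169 M

1/[A] = 1/[A]₀ + k·t = 1/0.576 + (0.401)·(17) = 1.7361 + 6.8170 = 8.5531
[A] = 1/8.5531 = 0.1169 M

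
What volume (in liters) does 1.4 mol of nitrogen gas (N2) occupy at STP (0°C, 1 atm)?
At STP, 1 mol of gas occupies 22.4 L
Volume = 1.4 mol × 22.4 L/mol = 31.36 L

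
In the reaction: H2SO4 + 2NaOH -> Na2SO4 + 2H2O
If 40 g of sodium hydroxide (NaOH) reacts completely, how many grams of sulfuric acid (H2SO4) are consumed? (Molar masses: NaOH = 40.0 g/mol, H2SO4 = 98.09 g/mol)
Moles of NaOH = 40 g ÷ 40.0 g/mol = 1 mol
Mole ratio: 1 mol H2SO4 / 2 mol NaOH
Moles of H2SO4 = 1 × (1/2) = 0.5 mol
Mass of H2SO4 = 0.5 mol × 98.09 g/mol = 49.05 g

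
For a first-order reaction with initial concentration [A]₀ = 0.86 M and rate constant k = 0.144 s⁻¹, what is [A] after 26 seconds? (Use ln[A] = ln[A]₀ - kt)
0.0203 M

ln[A] = ln[A]₀ - k·t = ln(0.86) - (0.144)·(26) = -0.1508 - 3.7440 = -3.8948
[A] = e^(-3.8948) = 0.0203 M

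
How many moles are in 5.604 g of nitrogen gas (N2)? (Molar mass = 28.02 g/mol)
Moles = 5.604 g ÷ 28.02 g/mol = 0.2 mol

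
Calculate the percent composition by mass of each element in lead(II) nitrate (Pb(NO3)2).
Pb: 62.56%, N: 8.46%, O: 28.98%

Molar mass of Pb(NO3)2 = 331.22 g/mol
% Pb = (1 × 207.2) / 331.22 × 100% = 207.2 / 331.22 × 100% = 62.56%
% N = (2 × 14.01) / 331.22 × 100% = 28.02 / 331.22 × 100% = 8.46%
% O = (6 × 16.0) / 331.22 × 100% = 96 / 331.22 × 100% = 28.98%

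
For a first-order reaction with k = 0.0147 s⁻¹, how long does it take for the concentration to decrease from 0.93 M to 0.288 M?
79.74 s

From ln[A] = ln[A]₀ - k·t: t = ln([A]₀/[A])/k = ln(0.93/0.288)/0.0147 = ln(3.2292)/0.0147 = 1.1722/0.0147 = 79.74 s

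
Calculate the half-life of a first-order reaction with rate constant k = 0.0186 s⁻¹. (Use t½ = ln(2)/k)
37.27 s

t½ = ln(2)/k = 0.6931/0.0186 = 37.27 s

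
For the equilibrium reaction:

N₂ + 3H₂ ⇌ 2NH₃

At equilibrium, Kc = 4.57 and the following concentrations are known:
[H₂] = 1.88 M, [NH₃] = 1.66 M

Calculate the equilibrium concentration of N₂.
[N₂] = 0.0907 M

Kc = ([NH₃]^2) / ([N₂] × [H₂]^3) = 4.57
[N₂]^1 = (product terms)/(Kc · other reactant terms) = 2.7556 / (4.57 · 6.6447) = 0.090746
[N₂] = 0.0907 M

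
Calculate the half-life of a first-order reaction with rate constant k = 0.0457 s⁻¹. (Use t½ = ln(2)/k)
15.17 s

t½ = ln(2)/k = 0.6931/0.0457 = 15.17 s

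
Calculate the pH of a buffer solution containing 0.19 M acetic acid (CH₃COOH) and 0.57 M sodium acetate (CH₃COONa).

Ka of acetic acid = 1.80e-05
pH = 5.22

pKa = -log(1.80e-05) = 4.74. pH = pKa + log([A⁻]/[HA]) = 4.74 + log(0.57/0.19)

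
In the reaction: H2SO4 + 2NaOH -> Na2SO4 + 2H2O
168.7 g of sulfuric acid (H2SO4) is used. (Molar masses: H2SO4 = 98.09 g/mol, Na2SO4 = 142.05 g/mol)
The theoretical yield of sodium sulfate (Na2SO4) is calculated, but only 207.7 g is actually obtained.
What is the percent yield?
Moles of H2SO4 = 168.7 g ÷ 98.09 g/mol = 1.71985 mol
Mole ratio: 1 mol Na2SO4 / 1 mol H2SO4
Moles of Na2SO4 = 1.71985 × (1/1) = 1.71985 mol
Theoretical yield = 1.71985 mol × 142.05 g/mol = 244.3 g
Actual yield = 207.7 g
Percent yield = (207.7 / 244.3) × 100% = 85.0%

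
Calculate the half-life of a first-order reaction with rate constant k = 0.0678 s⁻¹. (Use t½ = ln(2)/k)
10.22 s

t½ = ln(2)/k = 0.6931/0.0678 = 10.22 s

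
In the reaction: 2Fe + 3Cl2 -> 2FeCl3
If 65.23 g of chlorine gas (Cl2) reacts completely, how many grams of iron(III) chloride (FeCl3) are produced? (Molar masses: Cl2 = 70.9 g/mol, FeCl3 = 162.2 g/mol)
Moles of Cl2 = 65.23 g ÷ 70.9 g/mol = 0.920028 mol
Mole ratio: 2 mol FeCl3 / 3 mol Cl2
Moles of FeCl3 = 0.920028 × (2/3) = 0.613352 mol
Mass of FeCl3 = 0.613352 mol × 162.2 g/mol = 99.49 g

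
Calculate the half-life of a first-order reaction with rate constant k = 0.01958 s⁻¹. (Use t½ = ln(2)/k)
35.40 s

t½ = ln(2)/k = 0.6931/0.01958 = 35.40 s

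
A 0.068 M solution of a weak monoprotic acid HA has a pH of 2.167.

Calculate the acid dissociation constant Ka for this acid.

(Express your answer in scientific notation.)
K_a = 7.57e-04

[H⁺] = 10^(−pH) = 10^(−2.167) = 6.808e-03 M. For HA ⇌ H⁺ + A⁻, Ka = x²/(C − x) = (6.808e-03)²/(0.068 − 6.808e-03) = 7.57e-04.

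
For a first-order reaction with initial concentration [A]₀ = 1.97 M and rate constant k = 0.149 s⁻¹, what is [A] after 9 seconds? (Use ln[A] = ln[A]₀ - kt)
0.5153 M

ln[A] = ln[A]₀ - k·t = ln(1.97) - (0.149)·(9) = 0.6780 - 1.3410 = -0.6630
[A] = e^(-0.6630) = 0.5153 M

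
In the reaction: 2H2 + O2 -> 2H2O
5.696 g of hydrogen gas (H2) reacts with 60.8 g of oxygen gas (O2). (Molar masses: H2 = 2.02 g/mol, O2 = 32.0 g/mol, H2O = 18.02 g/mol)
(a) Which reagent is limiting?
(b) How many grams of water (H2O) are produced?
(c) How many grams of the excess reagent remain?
(a) H2, (b) 50.81 g, (c) 15.68 g

Moles of H2 = 5.696 g ÷ 2.02 g/mol = 2.8198 mol
Moles of O2 = 60.8 g ÷ 32.0 g/mol = 1.9 mol
Moles ÷ coefficient: H2: 2.8198/2 = 1.41, O2: 1.9/1 = 1.9
(a) H2 has the smaller value, so H2 is the limiting reagent.
(b) Moles of H2O = 2.8198 mol H2 × (2/2) = 2.8198 mol; mass = 2.8198 mol × 18.02 g/mol = 50.81 g
(c) O2 consumed = 2.8198 × (1/2) = 1.4099 mol; remaining = 1.9 − 1.4099 = 0.490099 mol; mass = 0.490099 mol × 32.0 g/mol = 15.68 g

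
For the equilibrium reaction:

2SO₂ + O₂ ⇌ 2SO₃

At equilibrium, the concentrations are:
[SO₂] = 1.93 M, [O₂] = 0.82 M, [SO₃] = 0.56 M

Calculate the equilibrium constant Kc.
K_c = 0.1027

Kc = ([SO₃]^2) / ([SO₂]^2 × [O₂])
   = ((0.56)^2) / ((1.93)^2·(0.82))
   = 0.3136 / 3.0544 = 0.1027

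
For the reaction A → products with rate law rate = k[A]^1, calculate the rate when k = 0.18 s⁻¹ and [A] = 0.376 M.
0.06768 M/s

rate = k·[A]^1 = 0.18·(0.376)^1 = 0.18·0.376 = 0.06768 M/s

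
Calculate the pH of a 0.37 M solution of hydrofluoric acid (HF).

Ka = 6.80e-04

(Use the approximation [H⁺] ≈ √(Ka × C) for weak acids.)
pH = 1.80

[H⁺] = √(Ka × C) = √(6.80e-04 × 0.37) = 1.5862e-02. pH = -log(1.5862e-02)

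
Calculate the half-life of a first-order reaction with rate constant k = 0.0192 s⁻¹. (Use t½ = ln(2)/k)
36.10 s

t½ = ln(2)/k = 0.6931/0.0192 = 36.10 s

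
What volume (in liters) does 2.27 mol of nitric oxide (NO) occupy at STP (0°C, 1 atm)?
At STP, 1 mol of gas occupies 22.4 L
Volume = 2.27 mol × 22.4 L/mol = 50.85 L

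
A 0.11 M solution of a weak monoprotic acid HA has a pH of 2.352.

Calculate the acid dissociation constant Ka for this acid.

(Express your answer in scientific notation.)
K_a = 1.87e-04

[H⁺] = 10^(−pH) = 10^(−2.352) = 4.446e-03 M. For HA ⇌ H⁺ + A⁻, Ka = x²/(C − x) = (4.446e-03)²/(0.11 − 4.446e-03) = 1.87e-04.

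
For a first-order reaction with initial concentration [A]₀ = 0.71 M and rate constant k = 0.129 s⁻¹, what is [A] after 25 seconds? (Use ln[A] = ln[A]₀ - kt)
0.0282 M

ln[A] = ln[A]₀ - k·t = ln(0.71) - (0.129)·(25) = -0.3425 - 3.2250 = -3.5675
[A] = e^(-3.5675) = 0.0282 M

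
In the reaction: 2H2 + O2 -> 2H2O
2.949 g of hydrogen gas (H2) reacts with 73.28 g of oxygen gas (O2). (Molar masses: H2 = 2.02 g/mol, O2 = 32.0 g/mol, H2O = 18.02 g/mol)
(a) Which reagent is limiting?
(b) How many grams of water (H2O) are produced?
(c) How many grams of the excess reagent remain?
(a) H2, (b) 26.31 g, (c) 49.92 g

Moles of H2 = 2.949 g ÷ 2.02 g/mol = 1.4599 mol
Moles of O2 = 73.28 g ÷ 32.0 g/mol = 2.29 mol
Moles ÷ coefficient: H2: 1.4599/2 = 0.73, O2: 2.29/1 = 2.29
(a) H2 has the smaller value, so H2 is the limiting reagent.
(b) Moles of H2O = 1.4599 mol H2 × (2/2) = 1.4599 mol; mass = 1.4599 mol × 18.02 g/mol = 26.31 g
(c) O2 consumed = 1.4599 × (1/2) = 0.72995 mol; remaining = 2.29 − 0.72995 = 1.56005 mol; mass = 1.56005 mol × 32.0 g/mol = 49.92 g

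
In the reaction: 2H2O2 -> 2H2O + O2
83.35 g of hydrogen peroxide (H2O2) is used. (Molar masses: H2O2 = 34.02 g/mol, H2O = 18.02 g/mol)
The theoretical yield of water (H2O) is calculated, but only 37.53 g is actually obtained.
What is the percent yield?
Moles of H2O2 = 83.35 g ÷ 34.02 g/mol = 2.45003 mol
Mole ratio: 2 mol H2O / 2 mol H2O2
Moles of H2O = 2.45003 × (2/2) = 2.45003 mol
Theoretical yield = 2.45003 mol × 18.02 g/mol = 44.15 g
Actual yield = 37.53 g
Percent yield = (37.53 / 44.15) × 100% = 85.0%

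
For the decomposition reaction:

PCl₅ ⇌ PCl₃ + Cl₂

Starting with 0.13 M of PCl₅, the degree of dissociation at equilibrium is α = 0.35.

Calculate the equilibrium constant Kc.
K_c = 0.0245

x = α·[A]₀ = 0.35 × 0.13 = 0.0455 M dissociated.
At eq: [PCl₅] = 0.13 − 0.0455 = 0.0845 M; [PCl₃] = [Cl₂] = x = 0.0455 M.
Kc = [PCl₃][Cl₂]/[PCl₅] = (0.0455)²/0.0845 = 0.0245.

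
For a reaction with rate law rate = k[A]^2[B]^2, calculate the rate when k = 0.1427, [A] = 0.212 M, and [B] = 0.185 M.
0.0002195 M/s

rate = k·[A]^2·[B]^2 = 0.1427·(0.212)^2·(0.185)^2 = 0.1427·0.044944·0.034225 = 0.0002195 M/s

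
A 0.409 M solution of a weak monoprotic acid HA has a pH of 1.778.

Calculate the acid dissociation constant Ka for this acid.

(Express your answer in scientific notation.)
K_a = 7.09e-04

[H⁺] = 10^(−pH) = 10^(−1.778) = 1.667e-02 M. For HA ⇌ H⁺ + A⁻, Ka = x²/(C − x) = (1.667e-02)²/(0.409 − 1.667e-02) = 7.09e-04.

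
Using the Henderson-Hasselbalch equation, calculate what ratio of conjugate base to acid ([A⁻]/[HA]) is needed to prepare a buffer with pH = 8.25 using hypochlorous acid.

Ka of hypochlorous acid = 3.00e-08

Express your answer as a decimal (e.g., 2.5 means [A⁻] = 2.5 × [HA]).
[A⁻]/[HA] = 5.335

pKa = −log(3.00e-08) = 7.5229. pH = pKa + log([A⁻]/[HA]). 8.25 = 7.5229 + log(ratio). log(ratio) = 8.25 − 7.5229 = 0.7271. ratio = 10^(0.7271) = 5.335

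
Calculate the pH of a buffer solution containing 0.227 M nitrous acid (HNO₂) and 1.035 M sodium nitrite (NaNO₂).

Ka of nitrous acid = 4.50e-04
pH = 4.01

pKa = -log(4.50e-04) = 3.35. pH = pKa + log([A⁻]/[HA]) = 3.35 + log(1.035/0.227)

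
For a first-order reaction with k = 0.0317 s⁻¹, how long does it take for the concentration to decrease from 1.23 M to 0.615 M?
21.87 s

From ln[A] = ln[A]₀ - k·t: t = ln([A]₀/[A])/k = ln(1.23/0.615)/0.0317 = ln(2.0000)/0.0317 = 0.6931/0.0317 = 21.87 s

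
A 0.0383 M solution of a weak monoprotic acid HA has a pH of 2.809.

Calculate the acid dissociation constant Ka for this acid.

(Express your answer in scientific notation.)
K_a = 6.56e-05

[H⁺] = 10^(−pH) = 10^(−2.809) = 1.552e-03 M. For HA ⇌ H⁺ + A⁻, Ka = x²/(C − x) = (1.552e-03)²/(0.0383 − 1.552e-03) = 6.56e-05.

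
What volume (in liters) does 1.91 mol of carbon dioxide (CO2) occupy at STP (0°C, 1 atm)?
At STP, 1 mol of gas occupies 22.4 L
Volume = 1.91 mol × 22.4 L/mol = 42.78 L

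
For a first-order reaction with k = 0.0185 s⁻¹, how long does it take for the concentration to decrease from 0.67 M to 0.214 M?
61.69 s

From ln[A] = ln[A]₀ - k·t: t = ln([A]₀/[A])/k = ln(0.67/0.214)/0.0185 = ln(3.1308)/0.0185 = 1.1413/0.0185 = 61.69 s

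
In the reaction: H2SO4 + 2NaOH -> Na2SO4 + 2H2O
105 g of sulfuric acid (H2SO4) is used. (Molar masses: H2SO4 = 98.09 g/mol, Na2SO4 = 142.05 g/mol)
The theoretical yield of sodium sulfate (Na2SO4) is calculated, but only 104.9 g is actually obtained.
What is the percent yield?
Moles of H2SO4 = 105 g ÷ 98.09 g/mol = 1.07045 mol
Mole ratio: 1 mol Na2SO4 / 1 mol H2SO4
Moles of Na2SO4 = 1.07045 × (1/1) = 1.07045 mol
Theoretical yield = 1.07045 mol × 142.05 g/mol = 152.06 g
Actual yield = 104.9 g
Percent yield = (104.9 / 152.06) × 100% = 69.0%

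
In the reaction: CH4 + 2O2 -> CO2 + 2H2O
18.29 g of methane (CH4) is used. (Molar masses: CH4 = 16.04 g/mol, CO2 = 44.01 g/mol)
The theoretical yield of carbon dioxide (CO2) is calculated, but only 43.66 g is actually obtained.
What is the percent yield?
Moles of CH4 = 18.29 g ÷ 16.04 g/mol = 1.14027 mol
Mole ratio: 1 mol CO2 / 1 mol CH4
Moles of CO2 = 1.14027 × (1/1) = 1.14027 mol
Theoretical yield = 1.14027 mol × 44.01 g/mol = 50.183 g
Actual yield = 43.66 g
Percent yield = (43.66 / 50.183) × 100% = 87.0%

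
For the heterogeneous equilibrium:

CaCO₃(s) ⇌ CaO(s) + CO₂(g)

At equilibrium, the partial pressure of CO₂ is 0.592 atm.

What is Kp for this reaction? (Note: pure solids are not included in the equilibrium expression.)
K_p = 0.592

Solids (CaCO₃, CaO) have activity 1 and are excluded.
Kp = P(CO₂) = 0.592.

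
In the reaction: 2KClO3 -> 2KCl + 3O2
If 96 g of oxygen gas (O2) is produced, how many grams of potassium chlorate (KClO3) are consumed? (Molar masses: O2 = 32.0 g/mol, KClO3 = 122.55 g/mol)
Moles of O2 = 96 g ÷ 32.0 g/mol = 3 mol
Mole ratio: 2 mol KClO3 / 3 mol O2
Moles of KClO3 = 3 × (2/3) = 2 mol
Mass of KClO3 = 2 mol × 122.55 g/mol = 245.1 g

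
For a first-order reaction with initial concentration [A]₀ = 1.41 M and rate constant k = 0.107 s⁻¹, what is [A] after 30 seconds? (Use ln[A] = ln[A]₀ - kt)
0.0569 M

ln[A] = ln[A]₀ - k·t = ln(1.41) - (0.107)·(30) = 0.3436 - 3.2100 = -2.8664
[A] = e^(-2.8664) = 0.0569 M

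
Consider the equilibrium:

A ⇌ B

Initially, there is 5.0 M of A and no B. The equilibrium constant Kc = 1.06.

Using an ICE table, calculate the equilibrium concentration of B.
[B] = 2.573 M

ICE: [A] = 5.0 − x, [B] = x.
Kc = x/(5.0 − x) = 1.06 ⇒ x = 1.06·5.0/(1 + 1.06) = 5.3/2.06 = 2.573.
[B] = x = 2.573 M.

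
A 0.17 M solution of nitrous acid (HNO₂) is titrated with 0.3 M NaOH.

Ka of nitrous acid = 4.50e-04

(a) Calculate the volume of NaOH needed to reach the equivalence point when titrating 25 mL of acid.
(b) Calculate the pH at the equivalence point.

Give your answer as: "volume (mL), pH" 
V = 14.2 mL, pH = 8.19

(a) At equivalence: moles acid = moles base.
moles acid = 0.17 × 0.025 = 0.00425 mol; V_NaOH = 0.00425/0.3 = 0.01417 L = 14.2 mL.
(b) At equivalence, all acid → conjugate base A⁻ at [A⁻] = 0.00425/0.03917 = 0.1085 M.
Kb = Kw/Ka = 1.0e-14/4.50e-04 = 2.222e-11; [OH⁻] = √(Kb·[A⁻]) = 1.553e-06; pOH = 5.81; pH = 14 − pOH = 8.19.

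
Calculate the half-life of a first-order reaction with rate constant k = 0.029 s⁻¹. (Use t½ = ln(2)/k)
23.90 s

t½ = ln(2)/k = 0.6931/0.029 = 23.90 s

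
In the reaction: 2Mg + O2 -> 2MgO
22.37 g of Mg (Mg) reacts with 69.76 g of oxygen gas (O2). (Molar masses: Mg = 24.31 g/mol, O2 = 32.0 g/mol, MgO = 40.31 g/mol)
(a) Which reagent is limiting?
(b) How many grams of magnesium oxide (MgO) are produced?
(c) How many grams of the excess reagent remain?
(a) Mg, (b) 37.09 g, (c) 55.04 g

Moles of Mg = 22.37 g ÷ 24.31 g/mol = 0.920197 mol
Moles of O2 = 69.76 g ÷ 32.0 g/mol = 2.18 mol
Moles ÷ coefficient: Mg: 0.920197/2 = 0.4601, O2: 2.18/1 = 2.18
(a) Mg has the smaller value, so Mg is the limiting reagent.
(b) Moles of MgO = 0.920197 mol Mg × (2/2) = 0.920197 mol; mass = 0.920197 mol × 40.31 g/mol = 37.09 g
(c) O2 consumed = 0.920197 × (1/2) = 0.460099 mol; remaining = 2.18 − 0.460099 = 1.7199 mol; mass = 1.7199 mol × 32.0 g/mol = 55.04 g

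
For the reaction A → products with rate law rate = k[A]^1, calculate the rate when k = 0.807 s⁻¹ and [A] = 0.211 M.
0.1703 M/s

rate = k·[A]^1 = 0.807·(0.211)^1 = 0.807·0.211 = 0.1703 M/s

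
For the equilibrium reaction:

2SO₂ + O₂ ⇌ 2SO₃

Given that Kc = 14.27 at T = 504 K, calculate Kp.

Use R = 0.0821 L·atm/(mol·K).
K_p = 0.3449

Δn = (moles gaseous products) − (moles gaseous reactants) = -1
T = 504 K; RT = 0.0821 × 504 = 41.3784
Kp = Kc·(RT)^Δn = 14.27 × (41.3784)^-1 = 14.27 × 0.0241672 = 0.3449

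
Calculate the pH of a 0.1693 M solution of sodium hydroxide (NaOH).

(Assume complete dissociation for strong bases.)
pH = 13.23

[OH⁻] = 0.1693 M for strong base. pOH = -log[OH⁻] = 0.77, pH = 14 - pOH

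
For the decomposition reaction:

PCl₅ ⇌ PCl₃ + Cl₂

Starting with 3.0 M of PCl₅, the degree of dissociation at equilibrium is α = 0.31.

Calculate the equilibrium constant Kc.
K_c = 0.4178

x = α·[A]₀ = 0.31 × 3.0 = 0.93 M dissociated.
At eq: [PCl₅] = 3.0 − 0.93 = 2.07 M; [PCl₃] = [Cl₂] = x = 0.93 M.
Kc = [PCl₃][Cl₂]/[PCl₅] = (0.93)²/2.07 = 0.4178.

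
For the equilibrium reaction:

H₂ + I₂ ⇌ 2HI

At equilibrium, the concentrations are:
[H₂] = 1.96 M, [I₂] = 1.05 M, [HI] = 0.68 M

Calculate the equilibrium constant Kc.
K_c = 0.2247

Kc = ([HI]^2) / ([H₂] × [I₂])
   = ((0.68)^2) / ((1.96)·(1.05))
   = 0.4624 / 2.058 = 0.2247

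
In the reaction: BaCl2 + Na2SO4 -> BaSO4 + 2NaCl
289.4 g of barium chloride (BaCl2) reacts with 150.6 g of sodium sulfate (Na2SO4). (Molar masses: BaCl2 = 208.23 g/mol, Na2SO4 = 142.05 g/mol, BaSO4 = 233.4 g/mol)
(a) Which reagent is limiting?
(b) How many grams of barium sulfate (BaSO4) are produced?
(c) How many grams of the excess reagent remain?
(a) Na2SO4, (b) 247.4 g, (c) 68.64 g

Moles of BaCl2 = 289.4 g ÷ 208.23 g/mol = 1.38981 mol
Moles of Na2SO4 = 150.6 g ÷ 142.05 g/mol = 1.06019 mol
Moles ÷ coefficient: BaCl2: 1.38981/1 = 1.39, Na2SO4: 1.06019/1 = 1.06
(a) Na2SO4 has the smaller value, so Na2SO4 is the limiting reagent.
(b) Moles of BaSO4 = 1.06019 mol Na2SO4 × (1/1) = 1.06019 mol; mass = 1.06019 mol × 233.4 g/mol = 247.4 g
(c) BaCl2 consumed = 1.06019 × (1/1) = 1.06019 mol; remaining = 1.38981 − 1.06019 = 0.329619 mol; mass = 0.329619 mol × 208.23 g/mol = 68.64 g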